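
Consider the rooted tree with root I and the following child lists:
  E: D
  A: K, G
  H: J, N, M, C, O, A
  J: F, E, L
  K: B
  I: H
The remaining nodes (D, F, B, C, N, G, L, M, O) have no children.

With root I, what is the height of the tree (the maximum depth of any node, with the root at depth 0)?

The longest root-to-leaf path is I – H – J – E – D (4 edges).

4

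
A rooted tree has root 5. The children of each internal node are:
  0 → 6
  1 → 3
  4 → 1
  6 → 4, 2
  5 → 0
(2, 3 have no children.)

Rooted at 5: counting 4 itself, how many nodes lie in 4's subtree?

3

4's subtree: {4, 1, 3}, size 3.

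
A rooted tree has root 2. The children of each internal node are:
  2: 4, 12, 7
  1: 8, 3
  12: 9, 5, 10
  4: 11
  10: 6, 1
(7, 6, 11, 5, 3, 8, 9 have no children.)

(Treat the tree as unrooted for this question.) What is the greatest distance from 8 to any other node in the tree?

6

A farthest node from 8 is 11.
The path 8 – 1 – 10 – 12 – 2 – 4 – 11 has 6 edges.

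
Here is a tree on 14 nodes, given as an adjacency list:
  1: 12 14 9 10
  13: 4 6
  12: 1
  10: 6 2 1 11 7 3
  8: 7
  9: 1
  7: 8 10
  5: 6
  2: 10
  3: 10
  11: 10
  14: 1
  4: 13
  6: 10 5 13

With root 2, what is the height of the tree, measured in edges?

4 sits deepest: 2-10-6-13-4 — 4 edges from the root.

4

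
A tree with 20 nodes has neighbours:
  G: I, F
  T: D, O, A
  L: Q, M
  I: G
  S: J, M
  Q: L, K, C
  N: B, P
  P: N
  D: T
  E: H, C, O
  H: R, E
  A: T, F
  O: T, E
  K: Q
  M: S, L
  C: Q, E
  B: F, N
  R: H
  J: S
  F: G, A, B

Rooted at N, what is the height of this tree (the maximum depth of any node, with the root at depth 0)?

The longest root-to-leaf path is N – B – F – A – T – O – E – C – Q – L – M – S – J (12 edges).

12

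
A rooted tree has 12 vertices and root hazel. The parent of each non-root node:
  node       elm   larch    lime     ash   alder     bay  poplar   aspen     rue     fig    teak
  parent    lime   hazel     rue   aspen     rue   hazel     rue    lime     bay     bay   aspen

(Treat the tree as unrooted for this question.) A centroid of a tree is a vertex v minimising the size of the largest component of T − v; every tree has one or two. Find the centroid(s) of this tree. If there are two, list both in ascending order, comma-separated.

Removing rue splits the tree into components of sizes 5, 4, 1, 1; the largest is 5 ≤ ⌊12/2⌋ = 6.
Every other node leaves some component of size > 6, so the centroid is unique.

rue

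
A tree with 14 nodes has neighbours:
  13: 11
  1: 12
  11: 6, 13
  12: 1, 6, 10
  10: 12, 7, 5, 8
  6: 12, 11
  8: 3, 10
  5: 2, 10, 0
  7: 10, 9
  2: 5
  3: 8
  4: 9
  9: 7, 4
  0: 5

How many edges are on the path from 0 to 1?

4

Walking from 0: 0–5–10–12–1. Length 4.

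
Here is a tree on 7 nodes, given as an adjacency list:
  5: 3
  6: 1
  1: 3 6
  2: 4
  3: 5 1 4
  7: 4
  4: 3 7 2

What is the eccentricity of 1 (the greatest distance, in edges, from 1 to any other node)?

3

The node farthest from 1 is 2 (7 also at distance 3), via 1-3-4-2 — 3 edges.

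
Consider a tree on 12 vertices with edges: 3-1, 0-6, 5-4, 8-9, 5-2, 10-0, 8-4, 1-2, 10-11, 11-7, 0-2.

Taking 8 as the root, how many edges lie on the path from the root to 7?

8 → 4 → 5 → 2 → 0 → 10 → 11 → 7 — 7 edges.

7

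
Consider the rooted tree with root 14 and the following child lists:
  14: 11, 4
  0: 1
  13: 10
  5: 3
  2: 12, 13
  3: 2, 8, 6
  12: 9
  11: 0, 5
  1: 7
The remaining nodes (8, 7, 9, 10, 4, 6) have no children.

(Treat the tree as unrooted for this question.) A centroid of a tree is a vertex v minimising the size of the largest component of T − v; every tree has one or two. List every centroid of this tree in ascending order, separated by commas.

3

Delete 3: the remaining components have sizes 7, 5, 1, 1. Max 7 ≤ 7, so 3 is a centroid.
No neighbour of 3 does as well, so 3 is the unique centroid.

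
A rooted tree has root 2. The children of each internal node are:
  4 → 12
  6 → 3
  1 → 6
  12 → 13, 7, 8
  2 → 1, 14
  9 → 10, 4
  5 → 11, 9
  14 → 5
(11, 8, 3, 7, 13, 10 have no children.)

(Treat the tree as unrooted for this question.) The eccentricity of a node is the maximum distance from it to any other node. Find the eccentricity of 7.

The node farthest from 7 is 3, via 7-12-4-9-5-14-2-1-6-3 — 9 edges.

9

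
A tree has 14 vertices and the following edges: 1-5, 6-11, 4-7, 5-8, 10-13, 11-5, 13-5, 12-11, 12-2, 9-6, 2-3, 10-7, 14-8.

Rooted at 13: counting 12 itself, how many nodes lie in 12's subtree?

3

12's subtree: {12, 2, 3}, size 3.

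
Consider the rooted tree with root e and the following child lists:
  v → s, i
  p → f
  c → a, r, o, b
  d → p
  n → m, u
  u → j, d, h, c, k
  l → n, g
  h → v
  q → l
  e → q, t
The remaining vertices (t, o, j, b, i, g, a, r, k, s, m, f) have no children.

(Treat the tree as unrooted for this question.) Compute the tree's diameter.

BFS from t reaches f last, at distance 8; BFS from f confirms no node is farther.
Path: t-e-q-l-n-u-d-p-f.

8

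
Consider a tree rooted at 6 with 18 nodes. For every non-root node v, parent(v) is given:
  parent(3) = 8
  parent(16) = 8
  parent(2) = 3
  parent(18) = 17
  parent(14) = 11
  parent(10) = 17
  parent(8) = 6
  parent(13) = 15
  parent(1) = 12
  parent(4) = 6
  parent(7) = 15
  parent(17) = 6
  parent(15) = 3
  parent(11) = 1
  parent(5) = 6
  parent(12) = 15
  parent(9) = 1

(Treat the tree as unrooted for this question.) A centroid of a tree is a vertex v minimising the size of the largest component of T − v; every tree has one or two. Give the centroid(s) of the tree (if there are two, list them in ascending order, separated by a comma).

Removing 3 splits the tree into components of sizes 8, 8, 1; the largest is 8 ≤ ⌊18/2⌋ = 9.
No neighbour of 3 does as well, so 3 is the unique centroid.

3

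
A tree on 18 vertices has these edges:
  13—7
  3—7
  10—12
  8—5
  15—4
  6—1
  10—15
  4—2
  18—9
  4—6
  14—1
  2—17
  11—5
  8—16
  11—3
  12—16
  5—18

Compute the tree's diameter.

Starting from 13, a farthest node is 14 at distance 13.
One longest path: 13 – 7 – 3 – 11 – 5 – 8 – 16 – 12 – 10 – 15 – 4 – 6 – 1 – 14.
So the diameter is 13.

13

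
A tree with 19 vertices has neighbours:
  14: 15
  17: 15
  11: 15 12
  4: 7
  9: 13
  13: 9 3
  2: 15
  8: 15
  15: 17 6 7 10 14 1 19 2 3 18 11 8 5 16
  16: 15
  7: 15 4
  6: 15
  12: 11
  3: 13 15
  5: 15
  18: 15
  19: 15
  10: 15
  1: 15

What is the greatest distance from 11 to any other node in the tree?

4

Distances from 11 peak at 4, attained at 9.
11–15–3–13–9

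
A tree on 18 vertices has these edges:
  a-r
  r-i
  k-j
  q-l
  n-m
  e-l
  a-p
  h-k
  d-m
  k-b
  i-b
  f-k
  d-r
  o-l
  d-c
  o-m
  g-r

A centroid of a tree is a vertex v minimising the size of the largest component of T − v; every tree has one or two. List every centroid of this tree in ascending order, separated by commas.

Delete r: the remaining components have sizes 8, 6, 2, 1. Max 8 ≤ 9, so r is a centroid.
No neighbour of r does as well, so r is the unique centroid.

r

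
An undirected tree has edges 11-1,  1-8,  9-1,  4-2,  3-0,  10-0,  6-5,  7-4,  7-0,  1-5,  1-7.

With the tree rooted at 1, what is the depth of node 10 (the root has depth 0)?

3

Climbing from 10 to the root: 10 – 0 – 7 – 1. That's 3 steps.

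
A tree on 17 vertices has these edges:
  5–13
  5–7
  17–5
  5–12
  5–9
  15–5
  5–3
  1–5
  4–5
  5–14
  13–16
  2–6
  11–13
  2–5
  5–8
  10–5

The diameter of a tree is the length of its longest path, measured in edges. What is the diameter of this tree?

A longest path is 6 - 2 - 5 - 13 - 11, with 4 edges.

4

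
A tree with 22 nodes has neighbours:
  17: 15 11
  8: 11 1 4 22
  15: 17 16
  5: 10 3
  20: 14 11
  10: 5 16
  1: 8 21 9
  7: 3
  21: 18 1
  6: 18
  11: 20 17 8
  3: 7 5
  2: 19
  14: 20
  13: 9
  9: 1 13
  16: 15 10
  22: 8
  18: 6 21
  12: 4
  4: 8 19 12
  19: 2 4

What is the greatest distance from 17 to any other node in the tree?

6

The node farthest from 17 is 6 (7 also at distance 6), via 17-11-8-1-21-18-6 — 6 edges.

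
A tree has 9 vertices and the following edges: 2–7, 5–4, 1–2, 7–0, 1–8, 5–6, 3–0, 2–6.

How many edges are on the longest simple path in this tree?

Starting from 4, a farthest node is 3 at distance 6.
One longest path: 4-5-6-2-7-0-3.
So the diameter is 6.

6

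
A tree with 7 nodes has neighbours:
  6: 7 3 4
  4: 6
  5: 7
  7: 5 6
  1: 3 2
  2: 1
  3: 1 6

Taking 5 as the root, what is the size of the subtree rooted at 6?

5

Descendants of 6 (including itself): 6, 4, 3, 1, 2. That's 5.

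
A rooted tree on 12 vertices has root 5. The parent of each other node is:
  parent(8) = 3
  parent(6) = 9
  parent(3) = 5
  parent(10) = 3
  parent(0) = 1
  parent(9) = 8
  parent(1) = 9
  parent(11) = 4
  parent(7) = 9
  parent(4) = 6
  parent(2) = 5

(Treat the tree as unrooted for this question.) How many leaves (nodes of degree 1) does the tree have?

5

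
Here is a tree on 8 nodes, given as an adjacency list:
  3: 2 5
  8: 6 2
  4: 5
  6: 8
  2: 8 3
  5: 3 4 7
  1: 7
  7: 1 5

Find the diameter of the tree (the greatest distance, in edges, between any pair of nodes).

6

A longest path is 6 – 8 – 2 – 3 – 5 – 7 – 1, with 6 edges.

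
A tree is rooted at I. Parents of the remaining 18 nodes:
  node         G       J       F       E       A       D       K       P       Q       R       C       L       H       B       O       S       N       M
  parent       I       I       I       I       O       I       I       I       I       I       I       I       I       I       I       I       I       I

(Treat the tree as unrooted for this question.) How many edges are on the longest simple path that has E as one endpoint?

3

The node farthest from E is A, via E-I-O-A — 3 edges.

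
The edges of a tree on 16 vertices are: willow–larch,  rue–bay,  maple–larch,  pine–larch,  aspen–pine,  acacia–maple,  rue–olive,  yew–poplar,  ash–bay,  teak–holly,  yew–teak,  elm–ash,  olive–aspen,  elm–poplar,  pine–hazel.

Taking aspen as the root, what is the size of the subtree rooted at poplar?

4

poplar's subtree: {poplar, yew, teak, holly}, size 4.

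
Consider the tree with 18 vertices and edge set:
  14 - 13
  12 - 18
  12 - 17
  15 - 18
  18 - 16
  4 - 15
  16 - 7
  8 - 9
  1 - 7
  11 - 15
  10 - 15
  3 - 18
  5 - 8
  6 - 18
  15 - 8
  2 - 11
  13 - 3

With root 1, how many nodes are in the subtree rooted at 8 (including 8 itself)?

3

8's subtree: {8, 5, 9}, size 3.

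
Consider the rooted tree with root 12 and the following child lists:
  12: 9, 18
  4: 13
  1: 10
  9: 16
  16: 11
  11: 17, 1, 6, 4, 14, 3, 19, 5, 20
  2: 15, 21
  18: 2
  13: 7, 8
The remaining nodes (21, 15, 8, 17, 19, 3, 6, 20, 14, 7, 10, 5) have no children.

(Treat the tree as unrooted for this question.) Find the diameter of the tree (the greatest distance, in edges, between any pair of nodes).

9

BFS from 15 reaches 8 last, at distance 9; BFS from 8 confirms no node is farther.
Path: 15 - 2 - 18 - 12 - 9 - 16 - 11 - 4 - 13 - 8.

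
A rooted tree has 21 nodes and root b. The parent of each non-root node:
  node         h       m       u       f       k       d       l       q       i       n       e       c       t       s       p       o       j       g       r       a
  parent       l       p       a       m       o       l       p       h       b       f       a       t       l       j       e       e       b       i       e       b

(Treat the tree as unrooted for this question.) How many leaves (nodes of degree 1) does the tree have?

Degree-1 nodes: c, d, g, k, n, q, r, s, u — 9 of them.

9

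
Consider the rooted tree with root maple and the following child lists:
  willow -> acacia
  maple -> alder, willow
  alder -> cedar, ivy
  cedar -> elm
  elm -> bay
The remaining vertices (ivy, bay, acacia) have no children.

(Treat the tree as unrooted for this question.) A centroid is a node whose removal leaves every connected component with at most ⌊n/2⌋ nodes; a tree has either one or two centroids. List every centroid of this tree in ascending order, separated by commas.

If alder is removed the pieces have sizes 3, 3, 1, all ≤ ⌊8/2⌋ = 4.
No neighbour of alder does as well, so alder is the unique centroid.

alder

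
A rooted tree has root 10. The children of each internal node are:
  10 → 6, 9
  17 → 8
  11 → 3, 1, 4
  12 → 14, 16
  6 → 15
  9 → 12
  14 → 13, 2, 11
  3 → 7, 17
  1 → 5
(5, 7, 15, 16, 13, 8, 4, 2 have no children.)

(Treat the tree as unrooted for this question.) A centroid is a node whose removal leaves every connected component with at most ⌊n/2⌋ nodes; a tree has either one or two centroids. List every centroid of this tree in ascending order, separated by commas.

Removing 14 splits the tree into components of sizes 8, 6, 1, 1; the largest is 8 ≤ ⌊17/2⌋ = 8.
No neighbour of 14 does as well, so 14 is the unique centroid.

14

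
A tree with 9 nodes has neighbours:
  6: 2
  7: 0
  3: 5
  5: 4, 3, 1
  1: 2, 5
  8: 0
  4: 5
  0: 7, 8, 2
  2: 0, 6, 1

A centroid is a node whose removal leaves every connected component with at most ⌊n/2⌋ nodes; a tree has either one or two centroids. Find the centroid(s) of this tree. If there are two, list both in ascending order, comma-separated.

Removing 2 splits the tree into components of sizes 4, 3, 1; the largest is 4 ≤ ⌊9/2⌋ = 4.
No neighbour of 2 does as well, so 2 is the unique centroid.

2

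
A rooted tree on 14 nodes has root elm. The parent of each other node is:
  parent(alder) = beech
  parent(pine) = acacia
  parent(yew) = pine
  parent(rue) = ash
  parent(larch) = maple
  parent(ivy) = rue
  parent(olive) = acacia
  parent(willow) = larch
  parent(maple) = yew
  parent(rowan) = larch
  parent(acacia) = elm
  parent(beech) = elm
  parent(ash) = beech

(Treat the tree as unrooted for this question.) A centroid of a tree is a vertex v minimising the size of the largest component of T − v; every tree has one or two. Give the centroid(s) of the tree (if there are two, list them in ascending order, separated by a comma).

acacia

Removing acacia splits the tree into components of sizes 6, 6, 1; the largest is 6 ≤ ⌊14/2⌋ = 7.
Every other node leaves some component of size > 7, so the centroid is unique.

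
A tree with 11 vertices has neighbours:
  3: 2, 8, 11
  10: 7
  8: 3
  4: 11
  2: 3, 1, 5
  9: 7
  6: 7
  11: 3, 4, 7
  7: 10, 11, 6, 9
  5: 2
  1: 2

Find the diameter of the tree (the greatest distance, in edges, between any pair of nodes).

BFS from 5 reaches 9 last, at distance 5; BFS from 9 confirms no node is farther.
Path: 5-2-3-11-7-9.

5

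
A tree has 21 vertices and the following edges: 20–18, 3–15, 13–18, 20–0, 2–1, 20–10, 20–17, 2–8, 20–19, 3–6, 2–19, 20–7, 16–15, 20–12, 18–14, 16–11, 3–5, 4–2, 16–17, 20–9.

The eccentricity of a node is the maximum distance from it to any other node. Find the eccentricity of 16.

A farthest node from 16 is 1 (8, 4 also at distance 5).
The path 16-17-20-19-2-1 has 5 edges.

5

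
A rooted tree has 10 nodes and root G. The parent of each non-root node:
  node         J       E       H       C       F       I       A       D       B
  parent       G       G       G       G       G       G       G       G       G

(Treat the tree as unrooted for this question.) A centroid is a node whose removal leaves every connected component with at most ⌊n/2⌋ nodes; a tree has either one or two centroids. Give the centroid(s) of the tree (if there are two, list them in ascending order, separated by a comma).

Delete G: the remaining components have sizes 1, 1, 1, 1, 1, 1, 1, 1, 1. Max 1 ≤ 5, so G is a centroid.
Every other node leaves some component of size > 5, so the centroid is unique.

G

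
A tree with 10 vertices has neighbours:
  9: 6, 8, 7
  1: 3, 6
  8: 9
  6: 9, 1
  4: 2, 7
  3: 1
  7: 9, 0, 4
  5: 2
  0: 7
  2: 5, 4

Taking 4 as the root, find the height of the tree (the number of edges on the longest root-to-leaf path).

A deepest node is 3, reached by 4 → 7 → 9 → 6 → 1 → 3.
That path has 5 edges, so the height is 5.

5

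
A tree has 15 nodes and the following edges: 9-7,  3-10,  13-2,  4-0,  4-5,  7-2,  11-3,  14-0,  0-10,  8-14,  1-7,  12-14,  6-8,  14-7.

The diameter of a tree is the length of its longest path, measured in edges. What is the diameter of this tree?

7

Starting from 11, a farthest node is 13 at distance 7.
One longest path: 11–3–10–0–14–7–2–13.
So the diameter is 7.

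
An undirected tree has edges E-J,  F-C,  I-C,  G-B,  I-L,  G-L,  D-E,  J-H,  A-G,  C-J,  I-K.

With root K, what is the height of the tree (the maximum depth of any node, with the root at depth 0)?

A deepest node is D, reached by K-I-C-J-E-D.
That path has 5 edges, so the height is 5.

5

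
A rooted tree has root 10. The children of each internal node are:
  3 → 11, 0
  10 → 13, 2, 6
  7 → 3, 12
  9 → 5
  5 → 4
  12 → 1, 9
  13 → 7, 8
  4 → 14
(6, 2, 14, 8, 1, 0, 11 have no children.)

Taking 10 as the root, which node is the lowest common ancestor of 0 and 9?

7

Ancestors of 0 (toward the root): 0, 3, 7, 13, 10.
Ancestors of 9: 9, 12, 7, 13, 10.
The deepest node appearing in both lists is 7.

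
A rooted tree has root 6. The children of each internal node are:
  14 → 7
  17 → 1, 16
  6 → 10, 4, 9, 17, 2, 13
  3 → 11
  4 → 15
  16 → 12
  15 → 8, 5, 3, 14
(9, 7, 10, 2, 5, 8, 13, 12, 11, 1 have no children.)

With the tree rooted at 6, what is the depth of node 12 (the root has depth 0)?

3

Path from 6 to 12: 6–17–16–12, which has 3 edges.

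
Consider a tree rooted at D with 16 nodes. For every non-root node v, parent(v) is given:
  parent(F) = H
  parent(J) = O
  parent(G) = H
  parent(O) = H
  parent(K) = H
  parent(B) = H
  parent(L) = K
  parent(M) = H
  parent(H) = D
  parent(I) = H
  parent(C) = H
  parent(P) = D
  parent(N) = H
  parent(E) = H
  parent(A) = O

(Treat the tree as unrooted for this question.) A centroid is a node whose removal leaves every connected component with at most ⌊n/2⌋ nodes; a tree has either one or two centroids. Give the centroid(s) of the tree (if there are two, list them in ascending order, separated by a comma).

H

Delete H: the remaining components have sizes 3, 2, 2, 1, 1, 1, 1, 1, 1, 1, 1. Max 3 ≤ 8, so H is a centroid.
Every other node leaves some component of size > 8, so the centroid is unique.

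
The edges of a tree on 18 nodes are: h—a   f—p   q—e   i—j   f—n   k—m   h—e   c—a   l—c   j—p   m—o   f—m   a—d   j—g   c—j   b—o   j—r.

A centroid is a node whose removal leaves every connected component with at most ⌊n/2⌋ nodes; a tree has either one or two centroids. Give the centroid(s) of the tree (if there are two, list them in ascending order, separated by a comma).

If j is removed the pieces have sizes 7, 7, 1, 1, 1, all ≤ ⌊18/2⌋ = 9.
No neighbour of j does as well, so j is the unique centroid.

j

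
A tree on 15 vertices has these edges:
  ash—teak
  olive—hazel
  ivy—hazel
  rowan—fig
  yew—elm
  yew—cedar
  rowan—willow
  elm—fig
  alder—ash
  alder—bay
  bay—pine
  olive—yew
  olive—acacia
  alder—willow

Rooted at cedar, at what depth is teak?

8

cedar – yew – elm – fig – rowan – willow – alder – ash – teak — 8 edges.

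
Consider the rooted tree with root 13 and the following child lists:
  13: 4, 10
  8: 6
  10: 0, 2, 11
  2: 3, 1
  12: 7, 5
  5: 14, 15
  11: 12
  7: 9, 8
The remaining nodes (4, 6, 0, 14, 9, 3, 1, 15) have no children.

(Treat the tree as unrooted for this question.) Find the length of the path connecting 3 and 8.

6

Walking from 3: 3–2–10–11–12–7–8. Length 6.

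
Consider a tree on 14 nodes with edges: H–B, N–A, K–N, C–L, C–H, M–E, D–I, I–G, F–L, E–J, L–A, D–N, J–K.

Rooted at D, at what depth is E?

Path from D to E: D → N → K → J → E, which has 4 edges.

4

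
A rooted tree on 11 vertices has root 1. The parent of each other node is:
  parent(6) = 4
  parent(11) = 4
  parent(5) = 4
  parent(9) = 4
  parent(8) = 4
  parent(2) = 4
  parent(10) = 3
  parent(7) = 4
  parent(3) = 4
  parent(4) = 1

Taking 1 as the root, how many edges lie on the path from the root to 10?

3

1–4–3–10 — 3 edges.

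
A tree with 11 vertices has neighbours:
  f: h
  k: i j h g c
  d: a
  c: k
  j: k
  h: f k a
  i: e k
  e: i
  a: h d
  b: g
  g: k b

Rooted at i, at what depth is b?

Climbing from b to the root: b → g → k → i. That's 3 steps.

3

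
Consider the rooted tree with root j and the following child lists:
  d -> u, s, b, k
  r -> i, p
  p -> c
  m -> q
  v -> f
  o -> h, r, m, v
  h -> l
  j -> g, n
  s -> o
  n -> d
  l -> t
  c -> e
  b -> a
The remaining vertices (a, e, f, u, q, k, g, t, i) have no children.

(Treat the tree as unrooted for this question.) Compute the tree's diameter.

9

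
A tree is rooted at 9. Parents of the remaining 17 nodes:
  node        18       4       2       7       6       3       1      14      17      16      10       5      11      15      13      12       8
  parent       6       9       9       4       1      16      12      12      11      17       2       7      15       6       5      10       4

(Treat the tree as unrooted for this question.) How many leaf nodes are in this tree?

Exactly 5 nodes have a single neighbour: 3, 8, 13, 14, 18.

5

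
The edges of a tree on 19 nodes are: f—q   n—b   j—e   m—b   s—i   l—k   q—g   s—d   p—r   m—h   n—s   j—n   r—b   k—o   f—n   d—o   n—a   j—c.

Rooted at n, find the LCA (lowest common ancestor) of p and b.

b

Ancestors of p (toward the root): p, r, b, n.
Ancestors of b: b, n.
The deepest node appearing in both lists is b.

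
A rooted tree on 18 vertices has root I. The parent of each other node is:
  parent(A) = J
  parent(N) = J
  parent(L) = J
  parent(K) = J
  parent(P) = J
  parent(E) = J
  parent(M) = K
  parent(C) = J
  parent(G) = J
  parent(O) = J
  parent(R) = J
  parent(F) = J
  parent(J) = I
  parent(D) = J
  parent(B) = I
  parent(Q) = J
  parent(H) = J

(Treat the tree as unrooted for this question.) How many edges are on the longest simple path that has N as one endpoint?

3

Distances from N peak at 3, attained at M (B also at distance 3).
N–J–K–M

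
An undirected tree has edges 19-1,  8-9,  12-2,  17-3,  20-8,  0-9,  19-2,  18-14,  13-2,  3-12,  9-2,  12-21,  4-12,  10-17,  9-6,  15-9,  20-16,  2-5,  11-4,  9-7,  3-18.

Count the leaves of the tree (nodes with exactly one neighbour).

12

The leaves are 0, 1, 5, 6, 7, 10, 11, 13, 14, 15, 16, 21.
That is 12 leaves.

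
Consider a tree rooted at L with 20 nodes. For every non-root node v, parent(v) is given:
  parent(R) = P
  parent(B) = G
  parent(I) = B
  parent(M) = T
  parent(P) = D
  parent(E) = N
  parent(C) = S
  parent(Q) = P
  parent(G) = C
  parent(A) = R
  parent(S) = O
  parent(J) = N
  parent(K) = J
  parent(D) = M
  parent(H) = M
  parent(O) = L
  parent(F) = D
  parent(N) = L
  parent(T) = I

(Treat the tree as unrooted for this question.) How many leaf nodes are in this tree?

Exactly 6 nodes have a single neighbour: A, E, F, H, K, Q.

6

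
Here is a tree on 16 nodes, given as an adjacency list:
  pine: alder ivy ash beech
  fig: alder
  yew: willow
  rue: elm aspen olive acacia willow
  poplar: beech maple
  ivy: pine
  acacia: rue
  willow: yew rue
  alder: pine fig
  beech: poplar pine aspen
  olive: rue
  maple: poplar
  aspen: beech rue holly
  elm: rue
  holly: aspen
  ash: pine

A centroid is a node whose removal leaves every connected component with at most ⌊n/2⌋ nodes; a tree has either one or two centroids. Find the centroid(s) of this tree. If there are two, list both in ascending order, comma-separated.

If aspen is removed the pieces have sizes 8, 6, 1, all ≤ ⌊16/2⌋ = 8.
Its neighbour beech also leaves a largest component of size 8, so both are centroids.

aspen, beech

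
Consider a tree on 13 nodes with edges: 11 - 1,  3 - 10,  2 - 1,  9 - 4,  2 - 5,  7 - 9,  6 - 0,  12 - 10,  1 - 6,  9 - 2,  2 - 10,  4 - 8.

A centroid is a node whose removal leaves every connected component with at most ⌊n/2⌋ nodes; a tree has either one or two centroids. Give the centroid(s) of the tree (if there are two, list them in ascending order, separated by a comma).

Delete 2: the remaining components have sizes 4, 4, 3, 1. Max 4 ≤ 6, so 2 is a centroid.
Every other node leaves some component of size > 6, so the centroid is unique.

2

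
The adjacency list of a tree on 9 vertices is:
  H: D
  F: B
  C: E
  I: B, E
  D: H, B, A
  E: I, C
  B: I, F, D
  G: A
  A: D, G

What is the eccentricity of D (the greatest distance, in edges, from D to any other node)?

The node farthest from D is C, via D – B – I – E – C — 4 edges.

4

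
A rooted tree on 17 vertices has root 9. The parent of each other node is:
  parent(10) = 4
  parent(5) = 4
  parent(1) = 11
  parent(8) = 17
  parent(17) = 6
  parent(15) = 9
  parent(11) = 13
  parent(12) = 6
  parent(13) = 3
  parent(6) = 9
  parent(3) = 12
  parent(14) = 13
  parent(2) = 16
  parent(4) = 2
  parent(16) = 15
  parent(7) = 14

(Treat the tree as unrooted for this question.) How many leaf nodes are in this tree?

5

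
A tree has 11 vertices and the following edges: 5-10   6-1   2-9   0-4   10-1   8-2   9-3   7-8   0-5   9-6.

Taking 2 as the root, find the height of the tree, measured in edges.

The longest root-to-leaf path is 2-9-6-1-10-5-0-4 (7 edges).

7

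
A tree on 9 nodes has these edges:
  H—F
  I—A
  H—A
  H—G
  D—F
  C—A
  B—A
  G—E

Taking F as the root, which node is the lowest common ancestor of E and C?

E's ancestor chain is E, G, H, F and C's is C, A, H, F; they first meet at H.

H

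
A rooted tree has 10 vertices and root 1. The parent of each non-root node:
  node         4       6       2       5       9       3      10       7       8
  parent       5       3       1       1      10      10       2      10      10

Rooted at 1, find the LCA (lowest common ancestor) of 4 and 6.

1

4's ancestor chain is 4, 5, 1 and 6's is 6, 3, 10, 2, 1; they first meet at 1.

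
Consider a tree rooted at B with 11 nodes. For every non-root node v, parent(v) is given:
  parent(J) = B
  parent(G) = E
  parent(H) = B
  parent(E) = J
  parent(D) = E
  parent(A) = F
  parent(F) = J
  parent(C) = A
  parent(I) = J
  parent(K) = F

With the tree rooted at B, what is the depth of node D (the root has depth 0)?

Climbing from D to the root: D–E–J–B. That's 3 steps.

3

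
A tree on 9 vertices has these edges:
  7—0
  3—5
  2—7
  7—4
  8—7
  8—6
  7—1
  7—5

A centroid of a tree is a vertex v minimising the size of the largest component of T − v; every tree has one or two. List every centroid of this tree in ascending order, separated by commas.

Removing 7 splits the tree into components of sizes 2, 2, 1, 1, 1, 1; the largest is 2 ≤ ⌊9/2⌋ = 4.
Every other node leaves some component of size > 4, so the centroid is unique.

7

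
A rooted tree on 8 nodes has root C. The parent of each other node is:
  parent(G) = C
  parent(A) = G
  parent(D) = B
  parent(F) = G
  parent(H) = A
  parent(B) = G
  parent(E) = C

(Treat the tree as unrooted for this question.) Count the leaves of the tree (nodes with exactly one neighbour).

4

Degree-1 nodes: D, E, F, H — 4 of them.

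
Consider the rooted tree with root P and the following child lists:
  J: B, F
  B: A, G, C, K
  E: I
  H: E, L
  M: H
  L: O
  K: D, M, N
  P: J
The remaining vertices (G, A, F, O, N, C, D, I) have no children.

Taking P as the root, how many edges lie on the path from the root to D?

P–J–B–K–D — 4 edges.

4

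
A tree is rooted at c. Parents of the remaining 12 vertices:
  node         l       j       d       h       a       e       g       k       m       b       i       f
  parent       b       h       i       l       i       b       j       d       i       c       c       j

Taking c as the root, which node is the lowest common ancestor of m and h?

Ancestors of m (toward the root): m, i, c.
Ancestors of h: h, l, b, c.
The deepest node appearing in both lists is c.

c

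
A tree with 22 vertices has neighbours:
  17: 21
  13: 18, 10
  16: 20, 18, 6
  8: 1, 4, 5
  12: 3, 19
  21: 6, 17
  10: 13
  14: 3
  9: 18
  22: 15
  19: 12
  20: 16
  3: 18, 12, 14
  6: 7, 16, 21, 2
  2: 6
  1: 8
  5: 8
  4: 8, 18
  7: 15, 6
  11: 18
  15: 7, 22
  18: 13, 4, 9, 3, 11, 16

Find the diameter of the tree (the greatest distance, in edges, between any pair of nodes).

Starting from 22, a farthest node is 19 at distance 8.
One longest path: 22 – 15 – 7 – 6 – 16 – 18 – 3 – 12 – 19.
So the diameter is 8.

8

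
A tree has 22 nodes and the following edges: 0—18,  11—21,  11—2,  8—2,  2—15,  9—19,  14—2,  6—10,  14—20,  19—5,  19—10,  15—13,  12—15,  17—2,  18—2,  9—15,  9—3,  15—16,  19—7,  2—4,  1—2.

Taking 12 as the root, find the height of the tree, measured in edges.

5

6 sits deepest: 12-15-9-19-10-6 — 5 edges from the root.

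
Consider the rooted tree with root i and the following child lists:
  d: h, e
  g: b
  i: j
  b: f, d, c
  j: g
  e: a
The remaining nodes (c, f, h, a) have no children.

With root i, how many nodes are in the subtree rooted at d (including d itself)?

Descendants of d (including itself): d, e, h, a. That's 4.

4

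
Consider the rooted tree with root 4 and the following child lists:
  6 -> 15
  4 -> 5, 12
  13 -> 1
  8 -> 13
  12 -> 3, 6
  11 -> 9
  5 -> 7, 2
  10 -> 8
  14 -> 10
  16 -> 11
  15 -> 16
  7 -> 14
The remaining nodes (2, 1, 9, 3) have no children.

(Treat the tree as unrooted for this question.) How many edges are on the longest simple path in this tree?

A longest path is 9 – 11 – 16 – 15 – 6 – 12 – 4 – 5 – 7 – 14 – 10 – 8 – 13 – 1, with 13 edges.

13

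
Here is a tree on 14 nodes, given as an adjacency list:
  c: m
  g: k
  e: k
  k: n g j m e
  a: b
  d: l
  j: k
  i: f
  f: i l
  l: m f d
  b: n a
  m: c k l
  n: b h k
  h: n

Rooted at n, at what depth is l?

Path from n to l: n → k → m → l, which has 3 edges.

3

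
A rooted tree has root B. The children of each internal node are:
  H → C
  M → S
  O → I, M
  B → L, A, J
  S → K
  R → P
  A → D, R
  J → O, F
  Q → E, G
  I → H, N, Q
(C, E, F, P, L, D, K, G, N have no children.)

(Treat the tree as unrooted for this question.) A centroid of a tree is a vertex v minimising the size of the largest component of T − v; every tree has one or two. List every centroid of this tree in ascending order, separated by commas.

O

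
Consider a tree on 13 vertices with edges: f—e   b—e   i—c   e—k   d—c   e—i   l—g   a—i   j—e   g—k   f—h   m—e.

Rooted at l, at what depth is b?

l–g–k–e–b — 4 edges.

4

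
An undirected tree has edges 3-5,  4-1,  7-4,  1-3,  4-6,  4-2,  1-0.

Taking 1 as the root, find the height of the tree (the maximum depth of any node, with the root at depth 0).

2

A deepest node is 2, reached by 1 – 4 – 2.
That path has 2 edges, so the height is 2.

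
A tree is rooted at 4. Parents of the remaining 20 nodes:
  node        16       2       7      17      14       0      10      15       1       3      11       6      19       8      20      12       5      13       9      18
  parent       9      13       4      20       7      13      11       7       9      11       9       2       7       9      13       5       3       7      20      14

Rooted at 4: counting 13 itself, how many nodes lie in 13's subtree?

15

Descendants of 13 (including itself): 13, 20, 2, 0, 9, 17, 6, 11, 16, 8, 1, 3, 10, 5, 12. That's 15.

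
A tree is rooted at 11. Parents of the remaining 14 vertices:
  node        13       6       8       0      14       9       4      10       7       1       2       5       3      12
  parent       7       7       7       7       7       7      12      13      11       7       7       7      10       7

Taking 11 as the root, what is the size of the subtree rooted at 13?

3

13's subtree: {13, 10, 3}, size 3.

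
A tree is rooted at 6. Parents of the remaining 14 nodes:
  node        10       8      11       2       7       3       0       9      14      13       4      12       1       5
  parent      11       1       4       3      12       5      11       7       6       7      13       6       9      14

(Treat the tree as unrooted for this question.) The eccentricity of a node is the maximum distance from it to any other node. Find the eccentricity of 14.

Distances from 14 peak at 7, attained at 10 (0 also at distance 7).
14–6–12–7–13–4–11–10

7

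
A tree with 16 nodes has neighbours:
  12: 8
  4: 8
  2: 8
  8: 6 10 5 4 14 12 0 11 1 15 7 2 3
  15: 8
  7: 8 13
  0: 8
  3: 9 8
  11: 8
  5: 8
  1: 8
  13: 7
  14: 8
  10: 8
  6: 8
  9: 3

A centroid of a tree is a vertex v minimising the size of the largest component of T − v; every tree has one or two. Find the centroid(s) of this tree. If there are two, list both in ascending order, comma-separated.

8

Delete 8: the remaining components have sizes 2, 2, 1, 1, 1, 1, 1, 1, 1, 1, 1, 1, 1. Max 2 ≤ 8, so 8 is a centroid.
No neighbour of 8 does as well, so 8 is the unique centroid.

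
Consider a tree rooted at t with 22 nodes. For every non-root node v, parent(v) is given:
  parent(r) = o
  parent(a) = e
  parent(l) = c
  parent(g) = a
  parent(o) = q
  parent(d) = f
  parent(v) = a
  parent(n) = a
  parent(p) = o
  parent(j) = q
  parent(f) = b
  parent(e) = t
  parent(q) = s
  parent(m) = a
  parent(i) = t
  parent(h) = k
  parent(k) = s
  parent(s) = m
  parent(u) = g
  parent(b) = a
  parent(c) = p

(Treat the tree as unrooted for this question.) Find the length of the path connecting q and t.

5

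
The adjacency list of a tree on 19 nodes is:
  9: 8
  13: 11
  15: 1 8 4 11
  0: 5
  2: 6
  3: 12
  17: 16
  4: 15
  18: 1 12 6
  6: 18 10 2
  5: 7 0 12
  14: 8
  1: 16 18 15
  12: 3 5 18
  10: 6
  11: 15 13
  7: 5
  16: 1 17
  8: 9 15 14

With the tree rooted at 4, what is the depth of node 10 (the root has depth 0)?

Climbing from 10 to the root: 10–6–18–1–15–4. That's 5 steps.

5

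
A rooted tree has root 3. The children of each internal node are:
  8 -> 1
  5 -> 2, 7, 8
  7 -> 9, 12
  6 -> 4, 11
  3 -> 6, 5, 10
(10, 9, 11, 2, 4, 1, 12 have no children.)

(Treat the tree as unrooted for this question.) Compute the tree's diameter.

5

BFS from 4 reaches 12 last, at distance 5; BFS from 12 confirms no node is farther.
Path: 4 - 6 - 3 - 5 - 7 - 12.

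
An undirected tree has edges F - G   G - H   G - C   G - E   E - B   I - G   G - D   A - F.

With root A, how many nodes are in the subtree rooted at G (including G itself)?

7

Descendants of G (including itself): G, E, D, I, H, C, B. That's 7.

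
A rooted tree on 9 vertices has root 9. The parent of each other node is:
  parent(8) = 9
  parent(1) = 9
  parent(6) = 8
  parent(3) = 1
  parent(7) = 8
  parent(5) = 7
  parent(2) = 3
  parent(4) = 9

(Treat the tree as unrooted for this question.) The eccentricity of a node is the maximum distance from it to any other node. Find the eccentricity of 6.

5

Distances from 6 peak at 5, attained at 2.
6 – 8 – 9 – 1 – 3 – 2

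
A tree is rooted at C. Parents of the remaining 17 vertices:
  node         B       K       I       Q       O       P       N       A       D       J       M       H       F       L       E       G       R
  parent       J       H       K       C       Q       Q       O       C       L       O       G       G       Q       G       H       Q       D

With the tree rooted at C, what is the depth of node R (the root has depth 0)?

5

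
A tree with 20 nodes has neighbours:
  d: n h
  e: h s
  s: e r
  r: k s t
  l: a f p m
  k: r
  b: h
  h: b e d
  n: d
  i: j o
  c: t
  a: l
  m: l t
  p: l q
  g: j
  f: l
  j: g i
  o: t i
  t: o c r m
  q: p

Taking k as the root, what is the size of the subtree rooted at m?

Descendants of m (including itself): m, l, p, f, a, q. That's 6.

6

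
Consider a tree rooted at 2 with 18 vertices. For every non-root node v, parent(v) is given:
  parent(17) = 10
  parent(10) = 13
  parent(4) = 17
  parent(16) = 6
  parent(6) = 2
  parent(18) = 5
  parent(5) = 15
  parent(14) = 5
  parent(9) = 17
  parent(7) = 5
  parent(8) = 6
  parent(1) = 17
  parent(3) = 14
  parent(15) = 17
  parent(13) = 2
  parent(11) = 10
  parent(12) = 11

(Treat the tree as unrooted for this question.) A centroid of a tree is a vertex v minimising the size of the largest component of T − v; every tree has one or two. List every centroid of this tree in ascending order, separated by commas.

Removing 17 splits the tree into components of sizes 8, 6, 1, 1, 1; the largest is 8 ≤ ⌊18/2⌋ = 9.
Every other node leaves some component of size > 9, so the centroid is unique.

17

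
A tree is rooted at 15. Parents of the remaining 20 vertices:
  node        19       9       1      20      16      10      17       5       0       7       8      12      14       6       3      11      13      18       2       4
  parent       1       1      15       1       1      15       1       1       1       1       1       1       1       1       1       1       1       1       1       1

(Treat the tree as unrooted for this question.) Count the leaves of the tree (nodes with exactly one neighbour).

19

Exactly 19 nodes have a single neighbour: 0, 2, 3, 4, 5, 6, 7, 8, 9, 10, 11, 12, 13, 14, 16, 17, 18, 19, 20.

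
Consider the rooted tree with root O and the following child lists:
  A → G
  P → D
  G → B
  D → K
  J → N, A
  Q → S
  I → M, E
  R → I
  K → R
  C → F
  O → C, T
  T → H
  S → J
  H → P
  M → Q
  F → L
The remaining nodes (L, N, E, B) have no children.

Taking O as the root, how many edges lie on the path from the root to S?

10

O–T–H–P–D–K–R–I–M–Q–S — 10 edges.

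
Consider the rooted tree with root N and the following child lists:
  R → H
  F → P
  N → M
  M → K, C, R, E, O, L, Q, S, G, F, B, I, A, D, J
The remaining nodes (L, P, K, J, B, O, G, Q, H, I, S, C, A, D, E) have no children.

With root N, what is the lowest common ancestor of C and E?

M

C's ancestor chain is C, M, N and E's is E, M, N; they first meet at M.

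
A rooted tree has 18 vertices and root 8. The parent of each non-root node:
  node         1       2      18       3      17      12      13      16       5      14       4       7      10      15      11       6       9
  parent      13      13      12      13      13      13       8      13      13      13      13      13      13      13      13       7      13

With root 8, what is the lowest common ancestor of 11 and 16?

11's ancestor chain is 11, 13, 8 and 16's is 16, 13, 8; they first meet at 13.

13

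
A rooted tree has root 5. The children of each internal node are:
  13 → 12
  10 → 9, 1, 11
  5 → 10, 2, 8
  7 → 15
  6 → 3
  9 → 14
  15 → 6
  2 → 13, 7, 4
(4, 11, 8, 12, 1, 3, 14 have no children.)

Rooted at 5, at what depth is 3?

5

5–2–7–15–6–3 — 5 edges.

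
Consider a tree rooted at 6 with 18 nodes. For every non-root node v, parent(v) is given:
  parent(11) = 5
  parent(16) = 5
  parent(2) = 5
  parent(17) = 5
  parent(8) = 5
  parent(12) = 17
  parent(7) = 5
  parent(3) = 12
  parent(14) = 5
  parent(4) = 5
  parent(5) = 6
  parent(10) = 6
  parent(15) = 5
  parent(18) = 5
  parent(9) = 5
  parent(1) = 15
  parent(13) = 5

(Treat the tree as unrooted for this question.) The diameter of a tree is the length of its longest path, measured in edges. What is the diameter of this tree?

5

A longest path is 3 – 12 – 17 – 5 – 6 – 10, with 5 edges.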